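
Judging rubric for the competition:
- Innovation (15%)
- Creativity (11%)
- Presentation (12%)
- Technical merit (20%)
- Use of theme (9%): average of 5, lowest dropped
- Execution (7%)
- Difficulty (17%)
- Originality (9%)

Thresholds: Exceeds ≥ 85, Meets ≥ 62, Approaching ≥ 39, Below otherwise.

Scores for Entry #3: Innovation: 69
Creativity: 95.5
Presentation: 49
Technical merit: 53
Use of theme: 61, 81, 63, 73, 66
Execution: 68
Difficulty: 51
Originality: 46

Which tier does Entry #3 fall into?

Use of theme: drop 61 → average of remaining 4 = 283/4 = 70.75
Weighted total:
  Innovation 69 × 0.15 = 10.35
  Creativity 95.5 × 0.11 = 10.505
  Presentation 49 × 0.12 = 5.88
  Technical merit 53 × 0.2 = 10.6
  Use of theme 70.75 × 0.09 = 6.3675
  Execution 68 × 0.07 = 4.76
  Difficulty 51 × 0.17 = 8.67
  Originality 46 × 0.09 = 4.14
Sum = 61.2725
61.2725 is ≥ 39 and < 62 → Approaching

Approaching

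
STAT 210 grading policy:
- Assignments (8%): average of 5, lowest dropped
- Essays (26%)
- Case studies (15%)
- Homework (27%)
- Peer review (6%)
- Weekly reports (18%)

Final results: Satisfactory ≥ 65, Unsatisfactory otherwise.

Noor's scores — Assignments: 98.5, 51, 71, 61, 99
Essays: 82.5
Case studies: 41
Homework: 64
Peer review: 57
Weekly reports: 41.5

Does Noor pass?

Unsatisfactory

Assignments: drop 51 → average of remaining 4 = 329.5/4 = 82.375
Weighted total:
  Assignments 82.375 × 0.08 = 6.59
  Essays 82.5 × 0.26 = 21.45
  Case studies 41 × 0.15 = 6.15
  Homework 64 × 0.27 = 17.28
  Peer review 57 × 0.06 = 3.42
  Weekly reports 41.5 × 0.18 = 7.47
Sum = 62.36
62.36 < 65 → Unsatisfactory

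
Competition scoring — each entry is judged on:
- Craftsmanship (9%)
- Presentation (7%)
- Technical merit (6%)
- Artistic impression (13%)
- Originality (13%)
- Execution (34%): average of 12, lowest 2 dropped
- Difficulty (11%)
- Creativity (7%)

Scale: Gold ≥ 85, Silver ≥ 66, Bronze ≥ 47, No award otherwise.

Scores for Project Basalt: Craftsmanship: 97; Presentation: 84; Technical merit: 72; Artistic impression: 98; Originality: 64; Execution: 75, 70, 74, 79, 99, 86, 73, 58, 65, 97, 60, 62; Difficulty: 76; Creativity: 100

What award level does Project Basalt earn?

Execution: drop 58, 60 → average of remaining 10 = 780/10 = 78
Weighted total:
  Craftsmanship 97 × 0.09 = 8.73
  Presentation 84 × 0.07 = 5.88
  Technical merit 72 × 0.06 = 4.32
  Artistic impression 98 × 0.13 = 12.74
  Originality 64 × 0.13 = 8.32
  Execution 78 × 0.34 = 26.52
  Difficulty 76 × 0.11 = 8.36
  Creativity 100 × 0.07 = 7
Sum = 81.87
81.87 is ≥ 66 and < 85 → Silver

Silver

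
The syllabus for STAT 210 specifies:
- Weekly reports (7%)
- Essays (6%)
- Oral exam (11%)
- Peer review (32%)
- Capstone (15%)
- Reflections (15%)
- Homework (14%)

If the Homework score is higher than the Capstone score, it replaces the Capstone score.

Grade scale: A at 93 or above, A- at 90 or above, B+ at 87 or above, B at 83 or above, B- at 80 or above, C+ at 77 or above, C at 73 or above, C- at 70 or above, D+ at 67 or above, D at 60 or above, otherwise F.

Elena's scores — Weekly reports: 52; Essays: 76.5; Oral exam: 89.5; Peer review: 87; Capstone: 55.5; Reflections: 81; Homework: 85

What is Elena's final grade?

Homework (85) > Capstone (55.5), so Capstone counts as 85.
Weighted total:
  Weekly reports 52 × 0.07 = 3.64
  Essays 76.5 × 0.06 = 4.59
  Oral exam 89.5 × 0.11 = 9.845
  Peer review 87 × 0.32 = 27.84
  Capstone 85 × 0.15 = 12.75
  Reflections 81 × 0.15 = 12.15
  Homework 85 × 0.14 = 11.9
Sum = 82.715
82.715 is ≥ 80 and < 83 → B-

B-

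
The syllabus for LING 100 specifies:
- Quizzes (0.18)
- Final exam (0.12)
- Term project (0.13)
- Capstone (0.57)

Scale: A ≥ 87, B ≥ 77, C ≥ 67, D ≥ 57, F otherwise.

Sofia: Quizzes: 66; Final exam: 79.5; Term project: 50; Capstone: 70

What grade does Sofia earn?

C

Weighted total:
  Quizzes 66 × 0.18 = 11.88
  Final exam 79.5 × 0.12 = 9.54
  Term project 50 × 0.13 = 6.5
  Capstone 70 × 0.57 = 39.9
Sum = 67.82
67.82 is ≥ 67 and < 77 → C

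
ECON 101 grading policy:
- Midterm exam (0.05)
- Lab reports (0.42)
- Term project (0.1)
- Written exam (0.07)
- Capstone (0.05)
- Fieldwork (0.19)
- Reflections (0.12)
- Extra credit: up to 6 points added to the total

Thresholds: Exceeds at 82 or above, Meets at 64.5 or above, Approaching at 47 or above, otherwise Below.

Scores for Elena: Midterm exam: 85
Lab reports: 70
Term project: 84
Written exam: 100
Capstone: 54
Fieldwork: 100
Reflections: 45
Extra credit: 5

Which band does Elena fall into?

Meets

Weighted total:
  Midterm exam 85 × 0.05 = 4.25
  Lab reports 70 × 0.42 = 29.4
  Term project 84 × 0.1 = 8.4
  Written exam 100 × 0.07 = 7
  Capstone 54 × 0.05 = 2.7
  Fieldwork 100 × 0.19 = 19
  Reflections 45 × 0.12 = 5.4
Sum = 76.15
Extra credit: 76.15 + 5 = 81.15
81.15 is ≥ 64.5 and < 82 → Meets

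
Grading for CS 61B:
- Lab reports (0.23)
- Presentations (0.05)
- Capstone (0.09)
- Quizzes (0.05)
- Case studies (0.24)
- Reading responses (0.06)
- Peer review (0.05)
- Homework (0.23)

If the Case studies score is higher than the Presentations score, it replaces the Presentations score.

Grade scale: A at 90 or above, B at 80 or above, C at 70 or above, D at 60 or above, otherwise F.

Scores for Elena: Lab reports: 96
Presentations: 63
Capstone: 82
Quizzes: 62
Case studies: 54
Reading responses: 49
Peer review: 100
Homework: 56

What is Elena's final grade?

D

Case studies (54) ≤ Presentations (63), so Presentations stays at 63.
Weighted total:
  Lab reports 96 × 0.23 = 22.08
  Presentations 63 × 0.05 = 3.15
  Capstone 82 × 0.09 = 7.38
  Quizzes 62 × 0.05 = 3.1
  Case studies 54 × 0.24 = 12.96
  Reading responses 49 × 0.06 = 2.94
  Peer review 100 × 0.05 = 5
  Homework 56 × 0.23 = 12.88
Sum = 69.49
69.49 is ≥ 60 and < 70 → D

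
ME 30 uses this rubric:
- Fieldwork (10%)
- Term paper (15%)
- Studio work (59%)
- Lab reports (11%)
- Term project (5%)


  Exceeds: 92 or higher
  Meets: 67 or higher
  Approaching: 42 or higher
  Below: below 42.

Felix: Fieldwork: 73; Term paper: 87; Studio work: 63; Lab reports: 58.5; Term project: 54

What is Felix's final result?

Weighted total:
  Fieldwork 73 × 0.1 = 7.3
  Term paper 87 × 0.15 = 13.05
  Studio work 63 × 0.59 = 37.17
  Lab reports 58.5 × 0.11 = 6.435
  Term project 54 × 0.05 = 2.7
Sum = 66.655
66.655 is ≥ 42 and < 67 → Approaching

Approaching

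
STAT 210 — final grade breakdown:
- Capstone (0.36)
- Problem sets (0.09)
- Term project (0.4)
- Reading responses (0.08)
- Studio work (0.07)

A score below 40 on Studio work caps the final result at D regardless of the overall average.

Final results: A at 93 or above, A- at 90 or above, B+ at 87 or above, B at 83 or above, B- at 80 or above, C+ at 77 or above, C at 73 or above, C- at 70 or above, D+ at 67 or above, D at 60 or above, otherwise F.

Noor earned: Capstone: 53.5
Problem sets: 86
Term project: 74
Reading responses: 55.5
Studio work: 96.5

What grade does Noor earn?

Studio work score 96.5 ≥ 40: minimum met.
Weighted total:
  Capstone 53.5 × 0.36 = 19.26
  Problem sets 86 × 0.09 = 7.74
  Term project 74 × 0.4 = 29.6
  Reading responses 55.5 × 0.08 = 4.44
  Studio work 96.5 × 0.07 = 6.755
Sum = 67.795
67.795 is ≥ 67 and < 70 → D+

D+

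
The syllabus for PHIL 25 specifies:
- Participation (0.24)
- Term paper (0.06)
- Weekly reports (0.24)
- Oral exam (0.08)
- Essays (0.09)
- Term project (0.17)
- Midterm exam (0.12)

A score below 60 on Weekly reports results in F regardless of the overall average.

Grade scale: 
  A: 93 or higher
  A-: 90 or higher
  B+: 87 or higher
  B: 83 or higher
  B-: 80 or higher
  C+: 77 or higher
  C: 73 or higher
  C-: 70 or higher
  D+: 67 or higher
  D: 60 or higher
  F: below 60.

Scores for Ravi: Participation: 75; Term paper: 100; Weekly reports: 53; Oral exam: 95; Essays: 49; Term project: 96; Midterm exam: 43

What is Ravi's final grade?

F

Weekly reports score 53 < 60: minimum not met.
Weighted total:
  Participation 75 × 0.24 = 18
  Term paper 100 × 0.06 = 6
  Weekly reports 53 × 0.24 = 12.72
  Oral exam 95 × 0.08 = 7.6
  Essays 49 × 0.09 = 4.41
  Term project 96 × 0.17 = 16.32
  Midterm exam 43 × 0.12 = 5.16
Sum = 70.21
Because the Weekly reports minimum was not met, the result is F.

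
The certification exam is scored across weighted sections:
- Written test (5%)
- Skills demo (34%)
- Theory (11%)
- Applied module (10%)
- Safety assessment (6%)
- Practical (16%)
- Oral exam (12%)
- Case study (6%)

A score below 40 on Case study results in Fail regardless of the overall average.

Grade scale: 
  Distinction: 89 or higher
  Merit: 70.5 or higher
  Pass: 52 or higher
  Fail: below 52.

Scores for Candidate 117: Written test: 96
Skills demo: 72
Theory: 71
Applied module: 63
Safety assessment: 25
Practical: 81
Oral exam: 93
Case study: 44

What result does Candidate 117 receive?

Case study score 44 ≥ 40: minimum met.
Weighted total:
  Written test 96 × 0.05 = 4.8
  Skills demo 72 × 0.34 = 24.48
  Theory 71 × 0.11 = 7.81
  Applied module 63 × 0.1 = 6.3
  Safety assessment 25 × 0.06 = 1.5
  Practical 81 × 0.16 = 12.96
  Oral exam 93 × 0.12 = 11.16
  Case study 44 × 0.06 = 2.64
Sum = 71.65
71.65 is ≥ 70.5 and < 89 → Merit

Merit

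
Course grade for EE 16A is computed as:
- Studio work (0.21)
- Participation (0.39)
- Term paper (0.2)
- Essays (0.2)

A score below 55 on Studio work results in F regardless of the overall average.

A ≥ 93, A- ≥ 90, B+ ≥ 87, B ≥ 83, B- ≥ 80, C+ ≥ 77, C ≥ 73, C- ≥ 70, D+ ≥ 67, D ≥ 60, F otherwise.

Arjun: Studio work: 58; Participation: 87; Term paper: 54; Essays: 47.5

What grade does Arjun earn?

Studio work score 58 ≥ 55: minimum met.
Weighted total:
  Studio work 58 × 0.21 = 12.18
  Participation 87 × 0.39 = 33.93
  Term paper 54 × 0.2 = 10.8
  Essays 47.5 × 0.2 = 9.5
Sum = 66.41
66.41 is ≥ 60 and < 67 → D

D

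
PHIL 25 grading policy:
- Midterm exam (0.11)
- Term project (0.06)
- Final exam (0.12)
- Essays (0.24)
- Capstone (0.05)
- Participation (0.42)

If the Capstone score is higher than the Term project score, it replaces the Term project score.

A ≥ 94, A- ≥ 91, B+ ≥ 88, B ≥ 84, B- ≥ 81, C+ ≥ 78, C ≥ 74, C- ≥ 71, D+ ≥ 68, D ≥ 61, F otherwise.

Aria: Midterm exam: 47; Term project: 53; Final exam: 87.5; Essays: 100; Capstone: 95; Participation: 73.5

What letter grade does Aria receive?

C+

Capstone (95) > Term project (53), so Term project counts as 95.
Weighted total:
  Midterm exam 47 × 0.11 = 5.17
  Term project 95 × 0.06 = 5.7
  Final exam 87.5 × 0.12 = 10.5
  Essays 100 × 0.24 = 24
  Capstone 95 × 0.05 = 4.75
  Participation 73.5 × 0.42 = 30.87
Sum = 80.99
80.99 is ≥ 78 and < 81 → C+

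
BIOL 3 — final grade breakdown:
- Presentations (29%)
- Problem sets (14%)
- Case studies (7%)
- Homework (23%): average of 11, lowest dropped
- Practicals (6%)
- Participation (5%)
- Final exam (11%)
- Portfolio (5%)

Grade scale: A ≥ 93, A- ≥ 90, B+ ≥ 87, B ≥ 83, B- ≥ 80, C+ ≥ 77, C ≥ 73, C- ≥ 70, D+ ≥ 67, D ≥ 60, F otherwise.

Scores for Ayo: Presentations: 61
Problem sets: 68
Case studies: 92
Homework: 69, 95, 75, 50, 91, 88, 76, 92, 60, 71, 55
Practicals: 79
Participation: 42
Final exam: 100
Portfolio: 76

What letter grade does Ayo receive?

Homework: drop 50 → average of remaining 10 = 772/10 = 77.2
Weighted total:
  Presentations 61 × 0.29 = 17.69
  Problem sets 68 × 0.14 = 9.52
  Case studies 92 × 0.07 = 6.44
  Homework 77.2 × 0.23 = 17.756
  Practicals 79 × 0.06 = 4.74
  Participation 42 × 0.05 = 2.1
  Final exam 100 × 0.11 = 11
  Portfolio 76 × 0.05 = 3.8
Sum = 73.046
73.046 is ≥ 73 and < 77 → C

C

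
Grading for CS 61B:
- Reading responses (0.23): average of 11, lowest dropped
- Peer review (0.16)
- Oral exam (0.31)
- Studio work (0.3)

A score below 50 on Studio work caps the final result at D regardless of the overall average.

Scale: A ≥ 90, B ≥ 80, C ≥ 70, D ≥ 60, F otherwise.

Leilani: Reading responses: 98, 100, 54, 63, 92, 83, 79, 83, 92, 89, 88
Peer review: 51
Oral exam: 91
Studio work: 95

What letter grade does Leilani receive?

Reading responses: drop 54 → average of remaining 10 = 867/10 = 86.7
Studio work score 95 ≥ 50: minimum met.
Weighted total:
  Reading responses 86.7 × 0.23 = 19.941
  Peer review 51 × 0.16 = 8.16
  Oral exam 91 × 0.31 = 28.21
  Studio work 95 × 0.3 = 28.5
Sum = 84.811
84.811 is ≥ 80 and < 90 → B

B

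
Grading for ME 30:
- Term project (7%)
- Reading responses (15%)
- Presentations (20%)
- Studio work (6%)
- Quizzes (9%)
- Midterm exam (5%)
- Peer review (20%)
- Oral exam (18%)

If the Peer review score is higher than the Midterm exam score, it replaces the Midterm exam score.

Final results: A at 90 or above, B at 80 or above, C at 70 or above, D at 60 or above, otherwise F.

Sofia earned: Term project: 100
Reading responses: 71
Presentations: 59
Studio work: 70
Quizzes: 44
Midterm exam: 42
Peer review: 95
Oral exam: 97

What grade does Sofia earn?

C

Peer review (95) > Midterm exam (42), so Midterm exam counts as 95.
Weighted total:
  Term project 100 × 0.07 = 7
  Reading responses 71 × 0.15 = 10.65
  Presentations 59 × 0.2 = 11.8
  Studio work 70 × 0.06 = 4.2
  Quizzes 44 × 0.09 = 3.96
  Midterm exam 95 × 0.05 = 4.75
  Peer review 95 × 0.2 = 19
  Oral exam 97 × 0.18 = 17.46
Sum = 78.82
78.82 is ≥ 70 and < 80 → C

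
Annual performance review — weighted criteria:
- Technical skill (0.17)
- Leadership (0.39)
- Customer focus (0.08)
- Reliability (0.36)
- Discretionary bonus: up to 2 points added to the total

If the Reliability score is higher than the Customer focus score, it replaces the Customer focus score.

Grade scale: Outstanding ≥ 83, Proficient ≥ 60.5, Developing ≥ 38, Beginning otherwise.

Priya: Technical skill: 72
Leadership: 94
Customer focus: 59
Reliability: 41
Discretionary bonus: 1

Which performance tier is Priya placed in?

Reliability (41) ≤ Customer focus (59), so Customer focus stays at 59.
Weighted total:
  Technical skill 72 × 0.17 = 12.24
  Leadership 94 × 0.39 = 36.66
  Customer focus 59 × 0.08 = 4.72
  Reliability 41 × 0.36 = 14.76
Sum = 68.38
Discretionary bonus: 68.38 + 1 = 69.38
69.38 is ≥ 60.5 and < 83 → Proficient

Proficient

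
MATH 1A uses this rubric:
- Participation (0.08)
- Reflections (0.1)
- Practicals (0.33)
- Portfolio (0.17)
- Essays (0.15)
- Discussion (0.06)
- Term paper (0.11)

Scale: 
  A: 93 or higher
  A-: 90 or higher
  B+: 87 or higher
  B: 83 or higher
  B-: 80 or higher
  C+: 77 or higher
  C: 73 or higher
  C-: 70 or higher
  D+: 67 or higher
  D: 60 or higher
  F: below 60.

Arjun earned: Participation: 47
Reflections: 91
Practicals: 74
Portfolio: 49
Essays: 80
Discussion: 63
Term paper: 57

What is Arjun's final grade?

D+

Weighted total:
  Participation 47 × 0.08 = 3.76
  Reflections 91 × 0.1 = 9.1
  Practicals 74 × 0.33 = 24.42
  Portfolio 49 × 0.17 = 8.33
  Essays 80 × 0.15 = 12
  Discussion 63 × 0.06 = 3.78
  Term paper 57 × 0.11 = 6.27
Sum = 67.66
67.66 is ≥ 67 and < 70 → D+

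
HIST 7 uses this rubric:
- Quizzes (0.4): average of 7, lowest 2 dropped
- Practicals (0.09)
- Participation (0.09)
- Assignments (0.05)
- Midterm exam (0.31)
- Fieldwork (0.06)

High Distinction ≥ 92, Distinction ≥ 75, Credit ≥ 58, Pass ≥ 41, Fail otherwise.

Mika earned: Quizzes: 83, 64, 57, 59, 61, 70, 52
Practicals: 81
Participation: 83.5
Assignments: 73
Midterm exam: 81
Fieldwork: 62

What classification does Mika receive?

Credit

Quizzes: drop 52, 57 → average of remaining 5 = 337/5 = 67.4
Weighted total:
  Quizzes 67.4 × 0.4 = 26.96
  Practicals 81 × 0.09 = 7.29
  Participation 83.5 × 0.09 = 7.515
  Assignments 73 × 0.05 = 3.65
  Midterm exam 81 × 0.31 = 25.11
  Fieldwork 62 × 0.06 = 3.72
Sum = 74.245
74.245 is ≥ 58 and < 75 → Credit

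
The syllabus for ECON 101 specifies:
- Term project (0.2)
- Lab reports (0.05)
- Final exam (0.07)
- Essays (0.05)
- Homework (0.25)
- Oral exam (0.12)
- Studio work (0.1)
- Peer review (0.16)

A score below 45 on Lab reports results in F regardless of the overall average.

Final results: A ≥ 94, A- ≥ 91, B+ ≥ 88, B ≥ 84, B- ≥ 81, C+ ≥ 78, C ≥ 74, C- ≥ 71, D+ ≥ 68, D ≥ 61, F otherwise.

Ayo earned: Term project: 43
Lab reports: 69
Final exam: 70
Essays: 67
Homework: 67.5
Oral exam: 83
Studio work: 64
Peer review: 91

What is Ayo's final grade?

D+

Lab reports score 69 ≥ 45: minimum met.
Weighted total:
  Term project 43 × 0.2 = 8.6
  Lab reports 69 × 0.05 = 3.45
  Final exam 70 × 0.07 = 4.9
  Essays 67 × 0.05 = 3.35
  Homework 67.5 × 0.25 = 16.875
  Oral exam 83 × 0.12 = 9.96
  Studio work 64 × 0.1 = 6.4
  Peer review 91 × 0.16 = 14.56
Sum = 68.095
68.095 is ≥ 68 and < 71 → D+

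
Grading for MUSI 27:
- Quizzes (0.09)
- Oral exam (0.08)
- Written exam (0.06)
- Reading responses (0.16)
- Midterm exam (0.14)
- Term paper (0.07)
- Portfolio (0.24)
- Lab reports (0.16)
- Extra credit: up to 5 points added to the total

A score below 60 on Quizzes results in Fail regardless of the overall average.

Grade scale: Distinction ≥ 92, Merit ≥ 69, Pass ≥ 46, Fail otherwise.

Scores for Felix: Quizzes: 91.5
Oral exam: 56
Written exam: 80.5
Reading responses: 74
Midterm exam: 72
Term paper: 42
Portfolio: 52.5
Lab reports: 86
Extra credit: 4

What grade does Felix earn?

Merit

Quizzes score 91.5 ≥ 60: minimum met.
Weighted total:
  Quizzes 91.5 × 0.09 = 8.235
  Oral exam 56 × 0.08 = 4.48
  Written exam 80.5 × 0.06 = 4.83
  Reading responses 74 × 0.16 = 11.84
  Midterm exam 72 × 0.14 = 10.08
  Term paper 42 × 0.07 = 2.94
  Portfolio 52.5 × 0.24 = 12.6
  Lab reports 86 × 0.16 = 13.76
Sum = 68.765
Extra credit: 68.765 + 4 = 72.765
72.765 is ≥ 69 and < 92 → Merit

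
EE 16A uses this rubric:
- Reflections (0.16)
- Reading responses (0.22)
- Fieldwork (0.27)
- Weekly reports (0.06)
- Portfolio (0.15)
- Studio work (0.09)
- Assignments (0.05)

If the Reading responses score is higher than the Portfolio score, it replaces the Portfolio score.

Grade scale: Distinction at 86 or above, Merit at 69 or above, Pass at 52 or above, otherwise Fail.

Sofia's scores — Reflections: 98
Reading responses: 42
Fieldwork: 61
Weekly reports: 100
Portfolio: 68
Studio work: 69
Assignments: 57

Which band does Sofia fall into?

Pass

Reading responses (42) ≤ Portfolio (68), so Portfolio stays at 68.
Weighted total:
  Reflections 98 × 0.16 = 15.68
  Reading responses 42 × 0.22 = 9.24
  Fieldwork 61 × 0.27 = 16.47
  Weekly reports 100 × 0.06 = 6
  Portfolio 68 × 0.15 = 10.2
  Studio work 69 × 0.09 = 6.21
  Assignments 57 × 0.05 = 2.85
Sum = 66.65
66.65 is ≥ 52 and < 69 → Pass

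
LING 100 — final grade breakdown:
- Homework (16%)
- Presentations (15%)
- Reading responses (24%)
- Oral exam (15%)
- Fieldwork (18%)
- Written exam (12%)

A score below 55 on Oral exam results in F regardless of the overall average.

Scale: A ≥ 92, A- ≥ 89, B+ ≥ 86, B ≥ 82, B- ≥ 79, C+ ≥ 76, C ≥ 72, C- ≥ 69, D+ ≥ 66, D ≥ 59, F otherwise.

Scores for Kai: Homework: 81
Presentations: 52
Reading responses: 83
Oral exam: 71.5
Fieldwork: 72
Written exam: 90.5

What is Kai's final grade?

C

Oral exam score 71.5 ≥ 55: minimum met.
Weighted total:
  Homework 81 × 0.16 = 12.96
  Presentations 52 × 0.15 = 7.8
  Reading responses 83 × 0.24 = 19.92
  Oral exam 71.5 × 0.15 = 10.725
  Fieldwork 72 × 0.18 = 12.96
  Written exam 90.5 × 0.12 = 10.86
Sum = 75.225
75.225 is ≥ 72 and < 76 → C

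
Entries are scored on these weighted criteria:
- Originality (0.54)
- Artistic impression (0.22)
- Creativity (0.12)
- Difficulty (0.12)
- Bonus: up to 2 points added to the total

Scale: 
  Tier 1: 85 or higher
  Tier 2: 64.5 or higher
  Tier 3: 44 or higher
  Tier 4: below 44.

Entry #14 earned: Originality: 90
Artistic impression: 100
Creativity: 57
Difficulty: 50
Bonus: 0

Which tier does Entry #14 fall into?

Tier 2

Weighted total:
  Originality 90 × 0.54 = 48.6
  Artistic impression 100 × 0.22 = 22
  Creativity 57 × 0.12 = 6.84
  Difficulty 50 × 0.12 = 6
Sum = 83.44
Bonus: 83.44 + 0 = 83.44
83.44 is ≥ 64.5 and < 85 → Tier 2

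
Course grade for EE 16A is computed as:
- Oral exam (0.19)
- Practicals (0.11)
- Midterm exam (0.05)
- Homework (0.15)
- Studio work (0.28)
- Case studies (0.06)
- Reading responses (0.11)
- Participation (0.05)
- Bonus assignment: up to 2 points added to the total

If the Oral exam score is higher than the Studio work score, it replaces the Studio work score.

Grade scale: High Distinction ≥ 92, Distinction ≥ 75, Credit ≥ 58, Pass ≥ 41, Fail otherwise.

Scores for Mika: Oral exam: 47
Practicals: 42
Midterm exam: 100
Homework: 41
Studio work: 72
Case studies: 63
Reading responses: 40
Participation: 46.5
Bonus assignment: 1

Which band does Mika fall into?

Oral exam (47) ≤ Studio work (72), so Studio work stays at 72.
Weighted total:
  Oral exam 47 × 0.19 = 8.93
  Practicals 42 × 0.11 = 4.62
  Midterm exam 100 × 0.05 = 5
  Homework 41 × 0.15 = 6.15
  Studio work 72 × 0.28 = 20.16
  Case studies 63 × 0.06 = 3.78
  Reading responses 40 × 0.11 = 4.4
  Participation 46.5 × 0.05 = 2.325
Sum = 55.365
Bonus assignment: 55.365 + 1 = 56.365
56.365 is ≥ 41 and < 58 → Pass

Pass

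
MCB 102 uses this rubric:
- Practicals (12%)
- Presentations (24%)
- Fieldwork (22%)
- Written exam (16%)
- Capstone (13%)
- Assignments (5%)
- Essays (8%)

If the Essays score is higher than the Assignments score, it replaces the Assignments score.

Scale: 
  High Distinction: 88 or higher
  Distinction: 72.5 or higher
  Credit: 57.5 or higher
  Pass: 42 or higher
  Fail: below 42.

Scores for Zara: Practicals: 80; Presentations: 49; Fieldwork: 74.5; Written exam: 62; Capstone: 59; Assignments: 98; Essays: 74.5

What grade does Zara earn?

Credit

Essays (74.5) ≤ Assignments (98), so Assignments stays at 98.
Weighted total:
  Practicals 80 × 0.12 = 9.6
  Presentations 49 × 0.24 = 11.76
  Fieldwork 74.5 × 0.22 = 16.39
  Written exam 62 × 0.16 = 9.92
  Capstone 59 × 0.13 = 7.67
  Assignments 98 × 0.05 = 4.9
  Essays 74.5 × 0.08 = 5.96
Sum = 66.2
66.2 is ≥ 57.5 and < 72.5 → Credit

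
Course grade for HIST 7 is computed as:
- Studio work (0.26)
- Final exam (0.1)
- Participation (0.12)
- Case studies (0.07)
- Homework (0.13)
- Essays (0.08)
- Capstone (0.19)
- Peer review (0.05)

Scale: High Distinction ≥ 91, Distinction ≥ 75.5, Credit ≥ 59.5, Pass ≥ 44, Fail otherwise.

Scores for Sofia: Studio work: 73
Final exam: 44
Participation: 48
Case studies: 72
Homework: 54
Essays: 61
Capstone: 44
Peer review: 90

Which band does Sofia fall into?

Pass

Weighted total:
  Studio work 73 × 0.26 = 18.98
  Final exam 44 × 0.1 = 4.4
  Participation 48 × 0.12 = 5.76
  Case studies 72 × 0.07 = 5.04
  Homework 54 × 0.13 = 7.02
  Essays 61 × 0.08 = 4.88
  Capstone 44 × 0.19 = 8.36
  Peer review 90 × 0.05 = 4.5
Sum = 58.94
58.94 is ≥ 44 and < 59.5 → Pass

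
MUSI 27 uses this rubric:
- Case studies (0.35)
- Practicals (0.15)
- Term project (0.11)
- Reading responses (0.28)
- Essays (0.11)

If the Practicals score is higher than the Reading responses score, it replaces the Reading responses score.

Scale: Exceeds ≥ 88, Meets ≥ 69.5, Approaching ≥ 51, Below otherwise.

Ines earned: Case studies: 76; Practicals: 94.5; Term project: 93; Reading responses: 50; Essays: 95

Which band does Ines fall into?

Practicals (94.5) > Reading responses (50), so Reading responses counts as 94.5.
Weighted total:
  Case studies 76 × 0.35 = 26.6
  Practicals 94.5 × 0.15 = 14.175
  Term project 93 × 0.11 = 10.23
  Reading responses 94.5 × 0.28 = 26.46
  Essays 95 × 0.11 = 10.45
Sum = 87.915
87.915 is ≥ 69.5 and < 88 → Meets

Meets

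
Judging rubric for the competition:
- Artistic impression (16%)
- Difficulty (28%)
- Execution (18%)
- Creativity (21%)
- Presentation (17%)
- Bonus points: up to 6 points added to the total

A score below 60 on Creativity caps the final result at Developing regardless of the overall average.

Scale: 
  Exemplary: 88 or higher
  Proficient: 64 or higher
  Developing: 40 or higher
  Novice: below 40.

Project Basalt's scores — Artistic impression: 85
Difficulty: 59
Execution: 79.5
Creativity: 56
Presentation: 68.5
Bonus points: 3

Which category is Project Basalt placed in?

Creativity score 56 < 60: minimum not met.
Weighted total:
  Artistic impression 85 × 0.16 = 13.6
  Difficulty 59 × 0.28 = 16.52
  Execution 79.5 × 0.18 = 14.31
  Creativity 56 × 0.21 = 11.76
  Presentation 68.5 × 0.17 = 11.645
Sum = 67.835
Bonus points: 67.835 + 3 = 70.835
70.835 would be Proficient; cap at Developing applies → Developing.

Developing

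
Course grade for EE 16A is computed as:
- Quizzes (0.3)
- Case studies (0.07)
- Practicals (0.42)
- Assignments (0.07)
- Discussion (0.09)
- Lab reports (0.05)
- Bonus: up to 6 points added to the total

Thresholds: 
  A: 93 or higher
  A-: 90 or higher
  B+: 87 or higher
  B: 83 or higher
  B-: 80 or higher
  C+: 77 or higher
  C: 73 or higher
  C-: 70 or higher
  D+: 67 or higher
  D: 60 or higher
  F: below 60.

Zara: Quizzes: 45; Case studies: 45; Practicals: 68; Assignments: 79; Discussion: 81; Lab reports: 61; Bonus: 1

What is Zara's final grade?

Weighted total:
  Quizzes 45 × 0.3 = 13.5
  Case studies 45 × 0.07 = 3.15
  Practicals 68 × 0.42 = 28.56
  Assignments 79 × 0.07 = 5.53
  Discussion 81 × 0.09 = 7.29
  Lab reports 61 × 0.05 = 3.05
Sum = 61.08
Bonus: 61.08 + 1 = 62.08
62.08 is ≥ 60 and < 67 → D

D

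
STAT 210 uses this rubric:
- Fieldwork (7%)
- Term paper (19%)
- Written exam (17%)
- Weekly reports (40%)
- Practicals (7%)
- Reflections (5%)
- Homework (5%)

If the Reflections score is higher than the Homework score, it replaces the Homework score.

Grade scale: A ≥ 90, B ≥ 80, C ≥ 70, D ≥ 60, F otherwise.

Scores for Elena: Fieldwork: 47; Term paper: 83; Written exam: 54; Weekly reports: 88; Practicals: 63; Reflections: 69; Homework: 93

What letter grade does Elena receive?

C

Reflections (69) ≤ Homework (93), so Homework stays at 93.
Weighted total:
  Fieldwork 47 × 0.07 = 3.29
  Term paper 83 × 0.19 = 15.77
  Written exam 54 × 0.17 = 9.18
  Weekly reports 88 × 0.4 = 35.2
  Practicals 63 × 0.07 = 4.41
  Reflections 69 × 0.05 = 3.45
  Homework 93 × 0.05 = 4.65
Sum = 75.95
75.95 is ≥ 70 and < 80 → C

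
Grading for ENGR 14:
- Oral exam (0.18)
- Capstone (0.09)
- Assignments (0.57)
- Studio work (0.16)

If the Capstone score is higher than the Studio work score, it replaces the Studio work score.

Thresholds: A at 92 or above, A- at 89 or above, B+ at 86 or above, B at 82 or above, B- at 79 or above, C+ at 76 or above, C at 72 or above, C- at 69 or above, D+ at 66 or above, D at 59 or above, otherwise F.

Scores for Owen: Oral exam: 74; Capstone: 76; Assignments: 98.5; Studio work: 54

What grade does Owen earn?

Capstone (76) > Studio work (54), so Studio work counts as 76.
Weighted total:
  Oral exam 74 × 0.18 = 13.32
  Capstone 76 × 0.09 = 6.84
  Assignments 98.5 × 0.57 = 56.145
  Studio work 76 × 0.16 = 12.16
Sum = 88.465
88.465 is ≥ 86 and < 89 → B+

B+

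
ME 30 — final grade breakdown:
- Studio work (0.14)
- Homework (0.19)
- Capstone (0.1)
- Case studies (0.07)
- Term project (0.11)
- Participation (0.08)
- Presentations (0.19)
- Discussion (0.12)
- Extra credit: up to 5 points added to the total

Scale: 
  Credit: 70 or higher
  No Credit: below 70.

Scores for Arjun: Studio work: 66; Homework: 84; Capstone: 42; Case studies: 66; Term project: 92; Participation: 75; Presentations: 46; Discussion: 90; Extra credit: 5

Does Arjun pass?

Credit

Weighted total:
  Studio work 66 × 0.14 = 9.24
  Homework 84 × 0.19 = 15.96
  Capstone 42 × 0.1 = 4.2
  Case studies 66 × 0.07 = 4.62
  Term project 92 × 0.11 = 10.12
  Participation 75 × 0.08 = 6
  Presentations 46 × 0.19 = 8.74
  Discussion 90 × 0.12 = 10.8
Sum = 69.68
Extra credit: 69.68 + 5 = 74.68
74.68 ≥ 70 → Credit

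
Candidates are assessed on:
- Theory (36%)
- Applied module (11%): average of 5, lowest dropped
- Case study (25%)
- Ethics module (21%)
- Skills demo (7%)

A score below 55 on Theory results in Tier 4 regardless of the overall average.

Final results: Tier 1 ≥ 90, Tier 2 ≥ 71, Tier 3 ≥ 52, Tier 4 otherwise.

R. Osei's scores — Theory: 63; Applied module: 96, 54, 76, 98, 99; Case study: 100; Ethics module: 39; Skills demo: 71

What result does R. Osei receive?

Applied module: drop 54 → average of remaining 4 = 369/4 = 92.25
Theory score 63 ≥ 55: minimum met.
Weighted total:
  Theory 63 × 0.36 = 22.68
  Applied module 92.25 × 0.11 = 10.1475
  Case study 100 × 0.25 = 25
  Ethics module 39 × 0.21 = 8.19
  Skills demo 71 × 0.07 = 4.97
Sum = 70.9875
70.9875 is ≥ 52 and < 71 → Tier 3

Tier 3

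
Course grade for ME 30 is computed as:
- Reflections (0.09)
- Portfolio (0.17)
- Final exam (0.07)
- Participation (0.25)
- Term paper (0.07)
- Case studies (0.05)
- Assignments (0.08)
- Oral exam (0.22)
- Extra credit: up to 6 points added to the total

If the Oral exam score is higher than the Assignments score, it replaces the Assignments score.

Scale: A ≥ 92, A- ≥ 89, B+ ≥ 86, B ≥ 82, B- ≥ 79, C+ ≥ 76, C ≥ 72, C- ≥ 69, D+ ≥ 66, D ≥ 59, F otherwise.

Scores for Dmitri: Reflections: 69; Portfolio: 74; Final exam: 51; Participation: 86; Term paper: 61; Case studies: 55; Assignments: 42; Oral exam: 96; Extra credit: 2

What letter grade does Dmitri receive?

Oral exam (96) > Assignments (42), so Assignments counts as 96.
Weighted total:
  Reflections 69 × 0.09 = 6.21
  Portfolio 74 × 0.17 = 12.58
  Final exam 51 × 0.07 = 3.57
  Participation 86 × 0.25 = 21.5
  Term paper 61 × 0.07 = 4.27
  Case studies 55 × 0.05 = 2.75
  Assignments 96 × 0.08 = 7.68
  Oral exam 96 × 0.22 = 21.12
Sum = 79.68
Extra credit: 79.68 + 2 = 81.68
81.68 is ≥ 79 and < 82 → B-

B-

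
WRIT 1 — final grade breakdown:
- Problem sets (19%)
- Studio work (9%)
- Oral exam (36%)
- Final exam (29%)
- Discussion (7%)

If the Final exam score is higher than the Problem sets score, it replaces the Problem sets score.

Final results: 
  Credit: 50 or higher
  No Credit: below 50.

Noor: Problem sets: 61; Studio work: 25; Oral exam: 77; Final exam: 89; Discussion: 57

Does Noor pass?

Credit

Final exam (89) > Problem sets (61), so Problem sets counts as 89.
Weighted total:
  Problem sets 89 × 0.19 = 16.91
  Studio work 25 × 0.09 = 2.25
  Oral exam 77 × 0.36 = 27.72
  Final exam 89 × 0.29 = 25.81
  Discussion 57 × 0.07 = 3.99
Sum = 76.68
76.68 ≥ 50 → Credit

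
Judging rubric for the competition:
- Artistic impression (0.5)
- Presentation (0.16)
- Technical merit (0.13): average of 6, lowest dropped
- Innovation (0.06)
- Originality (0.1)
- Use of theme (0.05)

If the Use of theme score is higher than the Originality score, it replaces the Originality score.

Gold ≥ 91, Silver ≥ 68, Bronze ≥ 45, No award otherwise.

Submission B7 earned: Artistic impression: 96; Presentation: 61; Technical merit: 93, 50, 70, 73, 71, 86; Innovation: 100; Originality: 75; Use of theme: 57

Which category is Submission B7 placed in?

Technical merit: drop 50 → average of remaining 5 = 393/5 = 78.6
Use of theme (57) ≤ Originality (75), so Originality stays at 75.
Weighted total:
  Artistic impression 96 × 0.5 = 48
  Presentation 61 × 0.16 = 9.76
  Technical merit 78.6 × 0.13 = 10.218
  Innovation 100 × 0.06 = 6
  Originality 75 × 0.1 = 7.5
  Use of theme 57 × 0.05 = 2.85
Sum = 84.328
84.328 is ≥ 68 and < 91 → Silver

Silver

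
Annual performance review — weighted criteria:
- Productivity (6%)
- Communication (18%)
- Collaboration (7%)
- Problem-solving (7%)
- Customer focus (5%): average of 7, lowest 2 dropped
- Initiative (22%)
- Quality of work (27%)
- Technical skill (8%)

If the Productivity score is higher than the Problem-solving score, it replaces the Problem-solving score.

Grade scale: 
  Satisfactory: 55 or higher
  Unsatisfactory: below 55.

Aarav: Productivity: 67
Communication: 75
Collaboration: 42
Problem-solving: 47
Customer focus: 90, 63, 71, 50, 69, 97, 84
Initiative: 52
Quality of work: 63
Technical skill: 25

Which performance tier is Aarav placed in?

Customer focus: drop 50, 63 → average of remaining 5 = 411/5 = 82.2
Productivity (67) > Problem-solving (47), so Problem-solving counts as 67.
Weighted total:
  Productivity 67 × 0.06 = 4.02
  Communication 75 × 0.18 = 13.5
  Collaboration 42 × 0.07 = 2.94
  Problem-solving 67 × 0.07 = 4.69
  Customer focus 82.2 × 0.05 = 4.11
  Initiative 52 × 0.22 = 11.44
  Quality of work 63 × 0.27 = 17.01
  Technical skill 25 × 0.08 = 2
Sum = 59.71
59.71 ≥ 55 → Satisfactory

Satisfactory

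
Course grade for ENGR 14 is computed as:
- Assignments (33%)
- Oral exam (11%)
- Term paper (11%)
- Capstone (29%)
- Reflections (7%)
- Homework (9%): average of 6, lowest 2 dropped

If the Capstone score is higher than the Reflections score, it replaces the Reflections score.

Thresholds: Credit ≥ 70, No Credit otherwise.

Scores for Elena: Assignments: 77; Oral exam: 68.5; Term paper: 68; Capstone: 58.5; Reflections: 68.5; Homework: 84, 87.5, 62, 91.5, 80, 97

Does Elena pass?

Homework: drop 62, 80 → average of remaining 4 = 360/4 = 90
Capstone (58.5) ≤ Reflections (68.5), so Reflections stays at 68.5.
Weighted total:
  Assignments 77 × 0.33 = 25.41
  Oral exam 68.5 × 0.11 = 7.535
  Term paper 68 × 0.11 = 7.48
  Capstone 58.5 × 0.29 = 16.965
  Reflections 68.5 × 0.07 = 4.795
  Homework 90 × 0.09 = 8.1
Sum = 70.285
70.285 ≥ 70 → Credit

Credit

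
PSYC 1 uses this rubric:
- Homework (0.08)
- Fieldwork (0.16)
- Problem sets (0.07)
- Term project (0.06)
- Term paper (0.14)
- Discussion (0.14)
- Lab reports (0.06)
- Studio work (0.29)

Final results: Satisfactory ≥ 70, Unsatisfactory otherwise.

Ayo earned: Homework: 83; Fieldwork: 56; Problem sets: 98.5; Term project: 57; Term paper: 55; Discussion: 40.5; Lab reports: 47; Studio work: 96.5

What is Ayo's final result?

Weighted total:
  Homework 83 × 0.08 = 6.64
  Fieldwork 56 × 0.16 = 8.96
  Problem sets 98.5 × 0.07 = 6.895
  Term project 57 × 0.06 = 3.42
  Term paper 55 × 0.14 = 7.7
  Discussion 40.5 × 0.14 = 5.67
  Lab reports 47 × 0.06 = 2.82
  Studio work 96.5 × 0.29 = 27.985
Sum = 70.09
70.09 ≥ 70 → Satisfactory

Satisfactory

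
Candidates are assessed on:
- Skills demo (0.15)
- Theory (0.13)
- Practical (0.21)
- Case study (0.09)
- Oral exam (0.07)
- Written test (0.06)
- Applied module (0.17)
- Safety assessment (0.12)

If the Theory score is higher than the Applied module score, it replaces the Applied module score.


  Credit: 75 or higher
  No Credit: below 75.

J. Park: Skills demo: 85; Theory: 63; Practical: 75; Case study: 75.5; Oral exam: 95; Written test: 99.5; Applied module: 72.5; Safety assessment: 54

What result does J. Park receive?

Theory (63) ≤ Applied module (72.5), so Applied module stays at 72.5.
Weighted total:
  Skills demo 85 × 0.15 = 12.75
  Theory 63 × 0.13 = 8.19
  Practical 75 × 0.21 = 15.75
  Case study 75.5 × 0.09 = 6.795
  Oral exam 95 × 0.07 = 6.65
  Written test 99.5 × 0.06 = 5.97
  Applied module 72.5 × 0.17 = 12.325
  Safety assessment 54 × 0.12 = 6.48
Sum = 74.91
74.91 < 75 → No Credit

No Credit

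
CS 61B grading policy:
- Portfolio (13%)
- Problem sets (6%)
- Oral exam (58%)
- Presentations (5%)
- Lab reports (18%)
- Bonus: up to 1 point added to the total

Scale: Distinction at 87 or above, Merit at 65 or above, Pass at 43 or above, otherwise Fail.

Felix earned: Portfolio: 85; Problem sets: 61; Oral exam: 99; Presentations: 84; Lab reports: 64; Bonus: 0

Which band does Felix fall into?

Distinction

Weighted total:
  Portfolio 85 × 0.13 = 11.05
  Problem sets 61 × 0.06 = 3.66
  Oral exam 99 × 0.58 = 57.42
  Presentations 84 × 0.05 = 4.2
  Lab reports 64 × 0.18 = 11.52
Sum = 87.85
Bonus: 87.85 + 0 = 87.85
87.85 ≥ 87 → Distinction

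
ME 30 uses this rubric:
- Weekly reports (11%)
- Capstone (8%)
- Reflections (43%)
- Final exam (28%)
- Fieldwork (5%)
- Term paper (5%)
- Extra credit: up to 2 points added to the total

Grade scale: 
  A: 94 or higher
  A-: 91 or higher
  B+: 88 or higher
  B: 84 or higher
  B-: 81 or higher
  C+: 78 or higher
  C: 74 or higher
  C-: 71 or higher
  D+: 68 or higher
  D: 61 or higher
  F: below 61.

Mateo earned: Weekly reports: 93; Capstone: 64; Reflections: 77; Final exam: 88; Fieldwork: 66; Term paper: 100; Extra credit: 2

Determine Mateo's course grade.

Weighted total:
  Weekly reports 93 × 0.11 = 10.23
  Capstone 64 × 0.08 = 5.12
  Reflections 77 × 0.43 = 33.11
  Final exam 88 × 0.28 = 24.64
  Fieldwork 66 × 0.05 = 3.3
  Term paper 100 × 0.05 = 5
Sum = 81.4
Extra credit: 81.4 + 2 = 83.4
83.4 is ≥ 81 and < 84 → B-

B-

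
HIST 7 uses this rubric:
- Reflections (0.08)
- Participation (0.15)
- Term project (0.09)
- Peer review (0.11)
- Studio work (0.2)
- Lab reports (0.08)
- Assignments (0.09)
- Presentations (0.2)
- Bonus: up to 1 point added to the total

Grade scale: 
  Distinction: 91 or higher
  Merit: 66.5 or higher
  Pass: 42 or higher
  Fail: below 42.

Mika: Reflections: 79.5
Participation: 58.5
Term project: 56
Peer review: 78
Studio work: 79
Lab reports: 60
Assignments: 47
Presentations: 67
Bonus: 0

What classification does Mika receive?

Weighted total:
  Reflections 79.5 × 0.08 = 6.36
  Participation 58.5 × 0.15 = 8.775
  Term project 56 × 0.09 = 5.04
  Peer review 78 × 0.11 = 8.58
  Studio work 79 × 0.2 = 15.8
  Lab reports 60 × 0.08 = 4.8
  Assignments 47 × 0.09 = 4.23
  Presentations 67 × 0.2 = 13.4
Sum = 66.985
Bonus: 66.985 + 0 = 66.985
66.985 is ≥ 66.5 and < 91 → Merit

Merit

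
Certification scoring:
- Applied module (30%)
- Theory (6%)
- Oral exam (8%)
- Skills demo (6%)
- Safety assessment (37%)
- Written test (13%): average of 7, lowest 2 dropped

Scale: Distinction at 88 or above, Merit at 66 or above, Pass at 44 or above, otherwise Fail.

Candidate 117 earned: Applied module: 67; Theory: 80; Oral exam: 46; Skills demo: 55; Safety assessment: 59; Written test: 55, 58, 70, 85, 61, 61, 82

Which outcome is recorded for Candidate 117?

Written test: drop 55, 58 → average of remaining 5 = 359/5 = 71.8
Weighted total:
  Applied module 67 × 0.3 = 20.1
  Theory 80 × 0.06 = 4.8
  Oral exam 46 × 0.08 = 3.68
  Skills demo 55 × 0.06 = 3.3
  Safety assessment 59 × 0.37 = 21.83
  Written test 71.8 × 0.13 = 9.334
Sum = 63.044
63.044 is ≥ 44 and < 66 → Pass

Pass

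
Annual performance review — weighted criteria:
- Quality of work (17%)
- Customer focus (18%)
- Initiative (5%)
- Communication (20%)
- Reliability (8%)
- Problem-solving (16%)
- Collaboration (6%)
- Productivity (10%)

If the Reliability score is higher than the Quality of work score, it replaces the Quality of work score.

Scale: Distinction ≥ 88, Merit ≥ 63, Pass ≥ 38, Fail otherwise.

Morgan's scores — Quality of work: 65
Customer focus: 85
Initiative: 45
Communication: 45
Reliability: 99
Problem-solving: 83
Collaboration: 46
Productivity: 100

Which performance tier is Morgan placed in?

Reliability (99) > Quality of work (65), so Quality of work counts as 99.
Weighted total:
  Quality of work 99 × 0.17 = 16.83
  Customer focus 85 × 0.18 = 15.3
  Initiative 45 × 0.05 = 2.25
  Communication 45 × 0.2 = 9
  Reliability 99 × 0.08 = 7.92
  Problem-solving 83 × 0.16 = 13.28
  Collaboration 46 × 0.06 = 2.76
  Productivity 100 × 0.1 = 10
Sum = 77.34
77.34 is ≥ 63 and < 88 → Merit

Merit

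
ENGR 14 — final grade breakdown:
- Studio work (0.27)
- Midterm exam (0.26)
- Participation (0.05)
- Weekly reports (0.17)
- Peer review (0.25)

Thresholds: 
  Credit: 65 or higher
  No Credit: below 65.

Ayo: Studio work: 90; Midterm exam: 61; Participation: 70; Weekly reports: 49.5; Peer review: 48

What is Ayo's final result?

Weighted total:
  Studio work 90 × 0.27 = 24.3
  Midterm exam 61 × 0.26 = 15.86
  Participation 70 × 0.05 = 3.5
  Weekly reports 49.5 × 0.17 = 8.415
  Peer review 48 × 0.25 = 12
Sum = 64.075
64.075 < 65 → No Credit

No Credit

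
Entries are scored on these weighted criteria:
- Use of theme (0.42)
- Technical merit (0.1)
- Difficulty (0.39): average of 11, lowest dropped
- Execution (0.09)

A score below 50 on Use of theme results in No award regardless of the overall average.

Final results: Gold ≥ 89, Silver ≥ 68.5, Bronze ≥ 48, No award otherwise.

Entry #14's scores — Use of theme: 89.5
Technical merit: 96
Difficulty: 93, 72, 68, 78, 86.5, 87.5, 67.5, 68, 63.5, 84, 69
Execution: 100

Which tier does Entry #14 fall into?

Difficulty: drop 63.5 → average of remaining 10 = 773.5/10 = 77.35
Use of theme score 89.5 ≥ 50: minimum met.
Weighted total:
  Use of theme 89.5 × 0.42 = 37.59
  Technical merit 96 × 0.1 = 9.6
  Difficulty 77.35 × 0.39 = 30.1665
  Execution 100 × 0.09 = 9
Sum = 86.3565
86.3565 is ≥ 68.5 and < 89 → Silver

Silver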